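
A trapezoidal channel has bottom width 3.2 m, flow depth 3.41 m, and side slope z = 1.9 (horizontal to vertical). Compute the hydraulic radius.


For a trapezoidal section with side slope z:
A = (b + z*y)*y = (3.2 + 1.9*3.41)*3.41 = 33.005 m^2.
P = b + 2*y*sqrt(1 + z^2) = 3.2 + 2*3.41*sqrt(1 + 1.9^2) = 17.843 m.
R = A/P = 33.005 / 17.843 = 1.8498 m.

1.8498


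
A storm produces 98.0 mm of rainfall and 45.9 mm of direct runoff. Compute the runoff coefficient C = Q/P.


The runoff coefficient C = runoff depth / rainfall depth.
C = 45.9 / 98.0
  = 0.4684.

0.4684


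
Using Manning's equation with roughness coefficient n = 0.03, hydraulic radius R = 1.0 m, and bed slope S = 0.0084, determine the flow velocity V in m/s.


Manning's equation gives V = (1/n) * R^(2/3) * S^(1/2).
First, compute R^(2/3) = 1.0^(2/3) = 1.0.
Next, S^(1/2) = 0.0084^(1/2) = 0.091652.
Then 1/n = 1/0.03 = 33.33.
V = 33.33 * 1.0 * 0.091652 = 3.0551 m/s.

3.0551


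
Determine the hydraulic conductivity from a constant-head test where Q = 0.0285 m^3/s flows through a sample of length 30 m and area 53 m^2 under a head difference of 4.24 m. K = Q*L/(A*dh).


From K = Q*L / (A*dh):
Numerator: Q*L = 0.0285 * 30 = 0.855.
Denominator: A*dh = 53 * 4.24 = 224.72.
K = 0.855 / 224.72 = 0.003805 m/s.

0.003805


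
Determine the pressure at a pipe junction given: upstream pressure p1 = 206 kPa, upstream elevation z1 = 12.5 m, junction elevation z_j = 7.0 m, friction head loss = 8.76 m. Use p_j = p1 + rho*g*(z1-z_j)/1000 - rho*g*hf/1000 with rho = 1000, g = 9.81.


Junction pressure: p_j = p1 + rho*g*(z1 - z_j)/1000 - rho*g*hf/1000.
Elevation term = 1000*9.81*(12.5 - 7.0)/1000 = 53.955 kPa.
Friction term = 1000*9.81*8.76/1000 = 85.936 kPa.
p_j = 206 + 53.955 - 85.936 = 174.02 kPa.

174.02


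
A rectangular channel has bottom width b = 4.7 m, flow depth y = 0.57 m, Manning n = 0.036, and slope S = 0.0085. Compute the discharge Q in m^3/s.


For a rectangular channel, the cross-sectional area A = b * y = 4.7 * 0.57 = 2.68 m^2.
The wetted perimeter P = b + 2y = 4.7 + 2*0.57 = 5.84 m.
Hydraulic radius R = A/P = 2.68/5.84 = 0.4587 m.
Velocity V = (1/n)*R^(2/3)*S^(1/2) = (1/0.036)*0.4587^(2/3)*0.0085^(1/2) = 1.5233 m/s.
Discharge Q = A * V = 2.68 * 1.5233 = 4.081 m^3/s.

4.081


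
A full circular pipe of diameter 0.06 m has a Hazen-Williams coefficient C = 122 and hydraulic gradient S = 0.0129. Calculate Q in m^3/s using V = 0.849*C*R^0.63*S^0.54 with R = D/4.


For a full circular pipe, R = D/4 = 0.06/4 = 0.015 m.
V = 0.849 * 122 * 0.015^0.63 * 0.0129^0.54
  = 0.849 * 122 * 0.070948 * 0.095437
  = 0.7013 m/s.
Pipe area A = pi*D^2/4 = pi*0.06^2/4 = 0.0028 m^2.
Q = A * V = 0.0028 * 0.7013 = 0.002 m^3/s.

0.002


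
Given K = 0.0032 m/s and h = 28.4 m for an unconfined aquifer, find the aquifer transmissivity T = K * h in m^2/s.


Transmissivity is defined as T = K * h.
T = 0.0032 * 28.4
  = 0.0909 m^2/s.

0.0909


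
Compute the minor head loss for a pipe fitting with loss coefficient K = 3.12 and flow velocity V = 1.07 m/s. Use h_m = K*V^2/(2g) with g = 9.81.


Minor loss formula: h_m = K * V^2/(2g).
V^2 = 1.07^2 = 1.1449.
V^2/(2g) = 1.1449 / 19.62 = 0.0584 m.
h_m = 3.12 * 0.0584 = 0.1821 m.

0.1821


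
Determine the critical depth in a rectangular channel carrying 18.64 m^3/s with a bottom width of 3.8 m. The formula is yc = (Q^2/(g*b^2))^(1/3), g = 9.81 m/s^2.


Using yc = (Q^2 / (g * b^2))^(1/3):
Q^2 = 18.64^2 = 347.45.
g * b^2 = 9.81 * 3.8^2 = 9.81 * 14.44 = 141.66.
Q^2 / (g*b^2) = 347.45 / 141.66 = 2.4527.
yc = 2.4527^(1/3) = 1.3486 m.

1.3486


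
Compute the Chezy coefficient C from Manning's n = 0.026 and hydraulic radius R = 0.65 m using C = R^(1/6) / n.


The Chezy coefficient relates to Manning's n through C = R^(1/6) / n.
R^(1/6) = 0.65^(1/6) = 0.93072.
C = 0.93072 / 0.026 = 35.8 m^(1/2)/s.

35.8


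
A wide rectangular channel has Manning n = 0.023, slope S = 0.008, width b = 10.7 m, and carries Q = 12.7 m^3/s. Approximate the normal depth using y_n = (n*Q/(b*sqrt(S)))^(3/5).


We use the wide-channel approximation y_n = (n*Q/(b*sqrt(S)))^(3/5).
sqrt(S) = sqrt(0.008) = 0.089443.
Numerator: n*Q = 0.023 * 12.7 = 0.2921.
Denominator: b*sqrt(S) = 10.7 * 0.089443 = 0.95704.
arg = 0.3052.
y_n = 0.3052^(3/5) = 0.4906 m.

0.4906


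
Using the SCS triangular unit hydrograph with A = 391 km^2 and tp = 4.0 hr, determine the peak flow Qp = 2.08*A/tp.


SCS formula: Qp = 2.08 * A / tp.
Qp = 2.08 * 391 / 4.0
   = 813.28 / 4.0
   = 203.32 m^3/s per cm.

203.32


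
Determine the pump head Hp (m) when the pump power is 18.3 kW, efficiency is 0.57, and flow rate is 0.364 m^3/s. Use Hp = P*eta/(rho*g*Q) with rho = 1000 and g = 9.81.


Pump head formula: Hp = P * eta / (rho * g * Q).
Numerator: P * eta = 18.3 * 1000 * 0.57 = 10431.0 W.
Denominator: rho * g * Q = 1000 * 9.81 * 0.364 = 3570.84.
Hp = 10431.0 / 3570.84 = 2.92 m.

2.92


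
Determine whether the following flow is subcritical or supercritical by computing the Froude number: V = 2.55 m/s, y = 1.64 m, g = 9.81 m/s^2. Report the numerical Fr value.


The Froude number is defined as Fr = V / sqrt(g*y).
g*y = 9.81 * 1.64 = 16.0884.
sqrt(g*y) = sqrt(16.0884) = 4.011.
Fr = 2.55 / 4.011 = 0.6357.
Since Fr < 1, the flow is subcritical.

0.6357


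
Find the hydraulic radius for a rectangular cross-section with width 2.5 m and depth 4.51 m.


For a rectangular section:
Flow area A = b * y = 2.5 * 4.51 = 11.27 m^2.
Wetted perimeter P = b + 2y = 2.5 + 2*4.51 = 11.52 m.
Hydraulic radius R = A/P = 11.27 / 11.52 = 0.9787 m.

0.9787


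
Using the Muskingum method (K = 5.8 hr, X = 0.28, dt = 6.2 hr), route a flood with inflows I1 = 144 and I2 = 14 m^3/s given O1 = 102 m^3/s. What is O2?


Muskingum coefficients:
denom = 2*K*(1-X) + dt = 2*5.8*(1-0.28) + 6.2 = 14.552.
C0 = (dt - 2*K*X)/denom = (6.2 - 2*5.8*0.28)/14.552 = 0.2029.
C1 = (dt + 2*K*X)/denom = (6.2 + 2*5.8*0.28)/14.552 = 0.6493.
C2 = (2*K*(1-X) - dt)/denom = 0.1479.
O2 = C0*I2 + C1*I1 + C2*O1
   = 0.2029*14 + 0.6493*144 + 0.1479*102
   = 111.42 m^3/s.

111.42


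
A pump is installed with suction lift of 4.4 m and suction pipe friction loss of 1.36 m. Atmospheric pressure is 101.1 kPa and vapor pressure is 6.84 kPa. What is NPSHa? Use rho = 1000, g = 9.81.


NPSHa = p_atm/(rho*g) - z_s - hf_s - p_vap/(rho*g).
p_atm/(rho*g) = 101.1*1000 / (1000*9.81) = 10.306 m.
p_vap/(rho*g) = 6.84*1000 / (1000*9.81) = 0.697 m.
NPSHa = 10.306 - 4.4 - 1.36 - 0.697
      = 3.85 m.

3.85


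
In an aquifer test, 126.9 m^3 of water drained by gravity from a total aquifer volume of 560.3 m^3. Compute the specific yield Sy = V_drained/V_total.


Specific yield Sy = Volume drained / Total volume.
Sy = 126.9 / 560.3
   = 0.2265.

0.2265


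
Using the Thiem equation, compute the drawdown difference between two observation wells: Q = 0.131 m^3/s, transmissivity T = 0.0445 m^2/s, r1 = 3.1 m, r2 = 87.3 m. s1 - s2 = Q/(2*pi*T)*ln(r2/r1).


Thiem equation: s1 - s2 = Q/(2*pi*T) * ln(r2/r1).
ln(r2/r1) = ln(87.3/3.1) = 3.3379.
Q/(2*pi*T) = 0.131 / (2*pi*0.0445) = 0.131 / 0.2796 = 0.4685.
s1 - s2 = 0.4685 * 3.3379 = 1.5639 m.

1.5639


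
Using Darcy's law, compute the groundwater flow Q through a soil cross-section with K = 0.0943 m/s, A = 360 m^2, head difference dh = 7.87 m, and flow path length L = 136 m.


Darcy's law: Q = K * A * i, where i = dh/L.
Hydraulic gradient i = 7.87 / 136 = 0.057868.
Q = 0.0943 * 360 * 0.057868
  = 1.9645 m^3/s.

1.9645


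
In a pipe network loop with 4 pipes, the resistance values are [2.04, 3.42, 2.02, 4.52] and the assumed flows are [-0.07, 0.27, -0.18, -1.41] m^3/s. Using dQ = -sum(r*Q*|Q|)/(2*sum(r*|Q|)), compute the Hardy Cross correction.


Numerator terms (r*Q*|Q|): 2.04*-0.07*|-0.07| = -0.01; 3.42*0.27*|0.27| = 0.2493; 2.02*-0.18*|-0.18| = -0.0654; 4.52*-1.41*|-1.41| = -8.9862.
Sum of numerator = -8.8123.
Denominator terms (r*|Q|): 2.04*|-0.07| = 0.1428; 3.42*|0.27| = 0.9234; 2.02*|-0.18| = 0.3636; 4.52*|-1.41| = 6.3732.
2 * sum of denominator = 2 * 7.803 = 15.606.
dQ = --8.8123 / 15.606 = 0.5647 m^3/s.

0.5647


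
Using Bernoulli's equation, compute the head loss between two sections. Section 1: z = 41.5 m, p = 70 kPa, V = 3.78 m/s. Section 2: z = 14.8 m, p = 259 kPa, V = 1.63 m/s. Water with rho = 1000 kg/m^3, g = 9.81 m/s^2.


Total head at each section: H = z + p/(rho*g) + V^2/(2g).
H1 = 41.5 + 70*1000/(1000*9.81) + 3.78^2/(2*9.81)
   = 41.5 + 7.136 + 0.7283
   = 49.364 m.
H2 = 14.8 + 259*1000/(1000*9.81) + 1.63^2/(2*9.81)
   = 14.8 + 26.402 + 0.1354
   = 41.337 m.
h_L = H1 - H2 = 49.364 - 41.337 = 8.027 m.

8.027


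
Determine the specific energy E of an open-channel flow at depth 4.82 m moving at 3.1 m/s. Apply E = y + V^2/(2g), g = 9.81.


Specific energy E = y + V^2/(2g).
Velocity head = V^2/(2g) = 3.1^2 / (2*9.81) = 9.61 / 19.62 = 0.4898 m.
E = 4.82 + 0.4898 = 5.3098 m.

5.3098


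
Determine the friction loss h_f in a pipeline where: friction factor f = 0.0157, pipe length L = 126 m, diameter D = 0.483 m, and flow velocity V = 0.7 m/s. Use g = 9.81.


Darcy-Weisbach equation: h_f = f * (L/D) * V^2/(2g).
f * L/D = 0.0157 * 126/0.483 = 4.0957.
V^2/(2g) = 0.7^2 / (2*9.81) = 0.49 / 19.62 = 0.025 m.
h_f = 4.0957 * 0.025 = 0.102 m.

0.102


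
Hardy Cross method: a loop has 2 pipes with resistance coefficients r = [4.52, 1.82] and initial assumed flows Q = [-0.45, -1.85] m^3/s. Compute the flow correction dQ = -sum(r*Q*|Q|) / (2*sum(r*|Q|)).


Numerator terms (r*Q*|Q|): 4.52*-0.45*|-0.45| = -0.9153; 1.82*-1.85*|-1.85| = -6.229.
Sum of numerator = -7.1443.
Denominator terms (r*|Q|): 4.52*|-0.45| = 2.034; 1.82*|-1.85| = 3.367.
2 * sum of denominator = 2 * 5.401 = 10.802.
dQ = --7.1443 / 10.802 = 0.6614 m^3/s.

0.6614


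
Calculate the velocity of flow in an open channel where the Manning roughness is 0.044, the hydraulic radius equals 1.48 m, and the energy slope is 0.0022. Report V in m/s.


Manning's equation gives V = (1/n) * R^(2/3) * S^(1/2).
First, compute R^(2/3) = 1.48^(2/3) = 1.2987.
Next, S^(1/2) = 0.0022^(1/2) = 0.046904.
Then 1/n = 1/0.044 = 22.73.
V = 22.73 * 1.2987 * 0.046904 = 1.3844 m/s.

1.3844


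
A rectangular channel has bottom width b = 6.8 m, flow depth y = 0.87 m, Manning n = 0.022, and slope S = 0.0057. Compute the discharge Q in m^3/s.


For a rectangular channel, the cross-sectional area A = b * y = 6.8 * 0.87 = 5.92 m^2.
The wetted perimeter P = b + 2y = 6.8 + 2*0.87 = 8.54 m.
Hydraulic radius R = A/P = 5.92/8.54 = 0.6927 m.
Velocity V = (1/n)*R^(2/3)*S^(1/2) = (1/0.022)*0.6927^(2/3)*0.0057^(1/2) = 2.6868 m/s.
Discharge Q = A * V = 5.92 * 2.6868 = 15.895 m^3/s.

15.895


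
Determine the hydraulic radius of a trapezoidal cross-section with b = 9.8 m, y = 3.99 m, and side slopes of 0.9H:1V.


For a trapezoidal section with side slope z:
A = (b + z*y)*y = (9.8 + 0.9*3.99)*3.99 = 53.43 m^2.
P = b + 2*y*sqrt(1 + z^2) = 9.8 + 2*3.99*sqrt(1 + 0.9^2) = 20.536 m.
R = A/P = 53.43 / 20.536 = 2.6018 m.

2.6018


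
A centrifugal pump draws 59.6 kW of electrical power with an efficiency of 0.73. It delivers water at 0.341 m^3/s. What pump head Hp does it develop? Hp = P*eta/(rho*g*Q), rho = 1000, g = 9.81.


Pump head formula: Hp = P * eta / (rho * g * Q).
Numerator: P * eta = 59.6 * 1000 * 0.73 = 43508.0 W.
Denominator: rho * g * Q = 1000 * 9.81 * 0.341 = 3345.21.
Hp = 43508.0 / 3345.21 = 13.01 m.

13.01


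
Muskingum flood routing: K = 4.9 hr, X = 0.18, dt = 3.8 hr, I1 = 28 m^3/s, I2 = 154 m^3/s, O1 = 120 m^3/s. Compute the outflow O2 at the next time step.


Muskingum coefficients:
denom = 2*K*(1-X) + dt = 2*4.9*(1-0.18) + 3.8 = 11.836.
C0 = (dt - 2*K*X)/denom = (3.8 - 2*4.9*0.18)/11.836 = 0.172.
C1 = (dt + 2*K*X)/denom = (3.8 + 2*4.9*0.18)/11.836 = 0.4701.
C2 = (2*K*(1-X) - dt)/denom = 0.3579.
O2 = C0*I2 + C1*I1 + C2*O1
   = 0.172*154 + 0.4701*28 + 0.3579*120
   = 82.6 m^3/s.

82.6


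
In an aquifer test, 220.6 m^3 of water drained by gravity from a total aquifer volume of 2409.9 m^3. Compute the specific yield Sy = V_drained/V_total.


Specific yield Sy = Volume drained / Total volume.
Sy = 220.6 / 2409.9
   = 0.0915.

0.0915


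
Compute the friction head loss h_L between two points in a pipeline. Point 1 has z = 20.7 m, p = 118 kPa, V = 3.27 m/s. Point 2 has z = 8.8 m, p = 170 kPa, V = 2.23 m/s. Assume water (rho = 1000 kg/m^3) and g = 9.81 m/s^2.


Total head at each section: H = z + p/(rho*g) + V^2/(2g).
H1 = 20.7 + 118*1000/(1000*9.81) + 3.27^2/(2*9.81)
   = 20.7 + 12.029 + 0.545
   = 33.274 m.
H2 = 8.8 + 170*1000/(1000*9.81) + 2.23^2/(2*9.81)
   = 8.8 + 17.329 + 0.2535
   = 26.383 m.
h_L = H1 - H2 = 33.274 - 26.383 = 6.891 m.

6.891


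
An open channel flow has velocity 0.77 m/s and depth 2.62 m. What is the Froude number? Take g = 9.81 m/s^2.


The Froude number is defined as Fr = V / sqrt(g*y).
g*y = 9.81 * 2.62 = 25.7022.
sqrt(g*y) = sqrt(25.7022) = 5.0697.
Fr = 0.77 / 5.0697 = 0.1519.

0.1519


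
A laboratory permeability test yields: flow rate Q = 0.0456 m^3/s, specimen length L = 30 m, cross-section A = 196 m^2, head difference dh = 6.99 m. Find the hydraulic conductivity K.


From K = Q*L / (A*dh):
Numerator: Q*L = 0.0456 * 30 = 1.368.
Denominator: A*dh = 196 * 6.99 = 1370.04.
K = 1.368 / 1370.04 = 0.000999 m/s.

0.000999


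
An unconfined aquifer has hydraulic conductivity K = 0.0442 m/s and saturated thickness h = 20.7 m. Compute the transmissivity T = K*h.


Transmissivity is defined as T = K * h.
T = 0.0442 * 20.7
  = 0.9149 m^2/s.

0.9149


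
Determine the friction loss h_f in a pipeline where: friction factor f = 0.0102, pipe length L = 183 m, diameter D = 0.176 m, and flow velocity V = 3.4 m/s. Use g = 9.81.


Darcy-Weisbach equation: h_f = f * (L/D) * V^2/(2g).
f * L/D = 0.0102 * 183/0.176 = 10.6057.
V^2/(2g) = 3.4^2 / (2*9.81) = 11.56 / 19.62 = 0.5892 m.
h_f = 10.6057 * 0.5892 = 6.249 m.

6.249


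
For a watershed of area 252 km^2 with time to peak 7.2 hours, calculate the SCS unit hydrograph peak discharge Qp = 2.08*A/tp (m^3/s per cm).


SCS formula: Qp = 2.08 * A / tp.
Qp = 2.08 * 252 / 7.2
   = 524.16 / 7.2
   = 72.8 m^3/s per cm.

72.8


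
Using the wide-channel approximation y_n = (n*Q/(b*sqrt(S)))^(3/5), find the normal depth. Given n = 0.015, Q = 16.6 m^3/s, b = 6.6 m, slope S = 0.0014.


We use the wide-channel approximation y_n = (n*Q/(b*sqrt(S)))^(3/5).
sqrt(S) = sqrt(0.0014) = 0.037417.
Numerator: n*Q = 0.015 * 16.6 = 0.249.
Denominator: b*sqrt(S) = 6.6 * 0.037417 = 0.246952.
arg = 1.0083.
y_n = 1.0083^(3/5) = 1.005 m.

1.005


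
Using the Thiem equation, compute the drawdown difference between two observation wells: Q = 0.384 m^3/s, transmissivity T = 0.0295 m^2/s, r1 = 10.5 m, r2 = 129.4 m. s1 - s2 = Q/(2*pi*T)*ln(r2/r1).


Thiem equation: s1 - s2 = Q/(2*pi*T) * ln(r2/r1).
ln(r2/r1) = ln(129.4/10.5) = 2.5115.
Q/(2*pi*T) = 0.384 / (2*pi*0.0295) = 0.384 / 0.1854 = 2.0717.
s1 - s2 = 2.0717 * 2.5115 = 5.2032 m.

5.2032


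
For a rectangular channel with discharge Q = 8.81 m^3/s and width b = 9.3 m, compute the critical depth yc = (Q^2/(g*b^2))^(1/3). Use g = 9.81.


Using yc = (Q^2 / (g * b^2))^(1/3):
Q^2 = 8.81^2 = 77.62.
g * b^2 = 9.81 * 9.3^2 = 9.81 * 86.49 = 848.47.
Q^2 / (g*b^2) = 77.62 / 848.47 = 0.0915.
yc = 0.0915^(1/3) = 0.4506 m.

0.4506


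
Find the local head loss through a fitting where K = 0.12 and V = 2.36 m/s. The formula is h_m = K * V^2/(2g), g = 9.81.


Minor loss formula: h_m = K * V^2/(2g).
V^2 = 2.36^2 = 5.5696.
V^2/(2g) = 5.5696 / 19.62 = 0.2839 m.
h_m = 0.12 * 0.2839 = 0.0341 m.

0.0341


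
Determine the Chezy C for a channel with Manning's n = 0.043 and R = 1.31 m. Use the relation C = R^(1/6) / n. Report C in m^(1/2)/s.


The Chezy coefficient relates to Manning's n through C = R^(1/6) / n.
R^(1/6) = 1.31^(1/6) = 1.046033.
C = 1.046033 / 0.043 = 24.33 m^(1/2)/s.

24.33


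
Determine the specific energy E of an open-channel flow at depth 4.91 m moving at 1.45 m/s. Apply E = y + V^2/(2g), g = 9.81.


Specific energy E = y + V^2/(2g).
Velocity head = V^2/(2g) = 1.45^2 / (2*9.81) = 2.1025 / 19.62 = 0.1072 m.
E = 4.91 + 0.1072 = 5.0172 m.

5.0172


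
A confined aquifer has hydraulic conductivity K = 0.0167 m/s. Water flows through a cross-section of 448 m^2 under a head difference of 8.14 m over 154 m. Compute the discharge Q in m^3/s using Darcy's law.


Darcy's law: Q = K * A * i, where i = dh/L.
Hydraulic gradient i = 8.14 / 154 = 0.052857.
Q = 0.0167 * 448 * 0.052857
  = 0.3955 m^3/s.

0.3955


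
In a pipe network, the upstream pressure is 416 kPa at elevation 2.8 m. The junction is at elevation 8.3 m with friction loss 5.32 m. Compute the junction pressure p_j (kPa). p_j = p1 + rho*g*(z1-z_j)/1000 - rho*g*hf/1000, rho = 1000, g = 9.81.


Junction pressure: p_j = p1 + rho*g*(z1 - z_j)/1000 - rho*g*hf/1000.
Elevation term = 1000*9.81*(2.8 - 8.3)/1000 = -53.955 kPa.
Friction term = 1000*9.81*5.32/1000 = 52.189 kPa.
p_j = 416 + -53.955 - 52.189 = 309.86 kPa.

309.86


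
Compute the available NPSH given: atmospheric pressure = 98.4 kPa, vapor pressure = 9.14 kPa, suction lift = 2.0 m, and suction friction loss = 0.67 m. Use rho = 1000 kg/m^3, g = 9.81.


NPSHa = p_atm/(rho*g) - z_s - hf_s - p_vap/(rho*g).
p_atm/(rho*g) = 98.4*1000 / (1000*9.81) = 10.031 m.
p_vap/(rho*g) = 9.14*1000 / (1000*9.81) = 0.932 m.
NPSHa = 10.031 - 2.0 - 0.67 - 0.932
      = 6.43 m.

6.43


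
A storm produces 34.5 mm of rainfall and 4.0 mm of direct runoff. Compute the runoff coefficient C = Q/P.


The runoff coefficient C = runoff depth / rainfall depth.
C = 4.0 / 34.5
  = 0.1159.

0.1159


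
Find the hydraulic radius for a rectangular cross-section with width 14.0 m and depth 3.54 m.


For a rectangular section:
Flow area A = b * y = 14.0 * 3.54 = 49.56 m^2.
Wetted perimeter P = b + 2y = 14.0 + 2*3.54 = 21.08 m.
Hydraulic radius R = A/P = 49.56 / 21.08 = 2.351 m.

2.351


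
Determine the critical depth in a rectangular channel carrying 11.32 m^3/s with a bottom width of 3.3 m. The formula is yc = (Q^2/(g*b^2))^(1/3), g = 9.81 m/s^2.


Using yc = (Q^2 / (g * b^2))^(1/3):
Q^2 = 11.32^2 = 128.14.
g * b^2 = 9.81 * 3.3^2 = 9.81 * 10.89 = 106.83.
Q^2 / (g*b^2) = 128.14 / 106.83 = 1.1995.
yc = 1.1995^(1/3) = 1.0625 m.

1.0625


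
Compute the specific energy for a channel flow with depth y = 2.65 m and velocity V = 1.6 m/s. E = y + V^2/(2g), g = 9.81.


Specific energy E = y + V^2/(2g).
Velocity head = V^2/(2g) = 1.6^2 / (2*9.81) = 2.56 / 19.62 = 0.1305 m.
E = 2.65 + 0.1305 = 2.7805 m.

2.7805


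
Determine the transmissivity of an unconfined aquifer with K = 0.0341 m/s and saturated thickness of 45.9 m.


Transmissivity is defined as T = K * h.
T = 0.0341 * 45.9
  = 1.5652 m^2/s.

1.5652


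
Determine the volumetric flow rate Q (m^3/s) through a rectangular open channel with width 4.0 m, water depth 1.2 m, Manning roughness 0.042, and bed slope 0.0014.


For a rectangular channel, the cross-sectional area A = b * y = 4.0 * 1.2 = 4.8 m^2.
The wetted perimeter P = b + 2y = 4.0 + 2*1.2 = 6.4 m.
Hydraulic radius R = A/P = 4.8/6.4 = 0.75 m.
Velocity V = (1/n)*R^(2/3)*S^(1/2) = (1/0.042)*0.75^(2/3)*0.0014^(1/2) = 0.7354 m/s.
Discharge Q = A * V = 4.8 * 0.7354 = 3.53 m^3/s.

3.53


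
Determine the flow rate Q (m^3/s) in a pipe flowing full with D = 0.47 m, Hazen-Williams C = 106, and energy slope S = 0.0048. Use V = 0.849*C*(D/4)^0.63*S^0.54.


For a full circular pipe, R = D/4 = 0.47/4 = 0.1175 m.
V = 0.849 * 106 * 0.1175^0.63 * 0.0048^0.54
  = 0.849 * 106 * 0.259492 * 0.055959
  = 1.3068 m/s.
Pipe area A = pi*D^2/4 = pi*0.47^2/4 = 0.1735 m^2.
Q = A * V = 0.1735 * 1.3068 = 0.2267 m^3/s.

0.2267


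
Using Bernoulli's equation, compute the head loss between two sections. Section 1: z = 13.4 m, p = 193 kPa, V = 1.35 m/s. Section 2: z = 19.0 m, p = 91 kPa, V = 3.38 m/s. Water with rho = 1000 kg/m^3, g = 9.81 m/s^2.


Total head at each section: H = z + p/(rho*g) + V^2/(2g).
H1 = 13.4 + 193*1000/(1000*9.81) + 1.35^2/(2*9.81)
   = 13.4 + 19.674 + 0.0929
   = 33.167 m.
H2 = 19.0 + 91*1000/(1000*9.81) + 3.38^2/(2*9.81)
   = 19.0 + 9.276 + 0.5823
   = 28.859 m.
h_L = H1 - H2 = 33.167 - 28.859 = 4.308 m.

4.308


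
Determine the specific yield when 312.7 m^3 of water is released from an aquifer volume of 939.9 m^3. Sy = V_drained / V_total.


Specific yield Sy = Volume drained / Total volume.
Sy = 312.7 / 939.9
   = 0.3327.

0.3327


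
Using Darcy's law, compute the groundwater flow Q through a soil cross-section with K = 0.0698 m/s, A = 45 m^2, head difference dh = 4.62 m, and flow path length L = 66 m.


Darcy's law: Q = K * A * i, where i = dh/L.
Hydraulic gradient i = 4.62 / 66 = 0.07.
Q = 0.0698 * 45 * 0.07
  = 0.2199 m^3/s.

0.2199


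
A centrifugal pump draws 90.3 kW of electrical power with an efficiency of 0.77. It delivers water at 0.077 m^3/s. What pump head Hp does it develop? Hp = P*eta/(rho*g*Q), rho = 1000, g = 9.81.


Pump head formula: Hp = P * eta / (rho * g * Q).
Numerator: P * eta = 90.3 * 1000 * 0.77 = 69531.0 W.
Denominator: rho * g * Q = 1000 * 9.81 * 0.077 = 755.37.
Hp = 69531.0 / 755.37 = 92.05 m.

92.05


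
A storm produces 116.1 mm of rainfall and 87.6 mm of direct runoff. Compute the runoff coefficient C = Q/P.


The runoff coefficient C = runoff depth / rainfall depth.
C = 87.6 / 116.1
  = 0.7545.

0.7545


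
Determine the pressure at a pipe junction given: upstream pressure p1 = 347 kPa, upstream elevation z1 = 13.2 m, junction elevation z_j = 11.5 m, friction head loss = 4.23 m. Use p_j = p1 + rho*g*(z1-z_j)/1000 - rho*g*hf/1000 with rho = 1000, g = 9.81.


Junction pressure: p_j = p1 + rho*g*(z1 - z_j)/1000 - rho*g*hf/1000.
Elevation term = 1000*9.81*(13.2 - 11.5)/1000 = 16.677 kPa.
Friction term = 1000*9.81*4.23/1000 = 41.496 kPa.
p_j = 347 + 16.677 - 41.496 = 322.18 kPa.

322.18


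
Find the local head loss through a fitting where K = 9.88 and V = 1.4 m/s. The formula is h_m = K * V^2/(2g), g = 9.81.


Minor loss formula: h_m = K * V^2/(2g).
V^2 = 1.4^2 = 1.96.
V^2/(2g) = 1.96 / 19.62 = 0.0999 m.
h_m = 9.88 * 0.0999 = 0.987 m.

0.987


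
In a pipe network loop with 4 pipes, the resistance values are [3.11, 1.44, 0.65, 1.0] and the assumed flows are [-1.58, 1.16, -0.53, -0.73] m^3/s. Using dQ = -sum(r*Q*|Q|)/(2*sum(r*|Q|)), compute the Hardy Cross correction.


Numerator terms (r*Q*|Q|): 3.11*-1.58*|-1.58| = -7.7638; 1.44*1.16*|1.16| = 1.9377; 0.65*-0.53*|-0.53| = -0.1826; 1.0*-0.73*|-0.73| = -0.5329.
Sum of numerator = -6.5416.
Denominator terms (r*|Q|): 3.11*|-1.58| = 4.9138; 1.44*|1.16| = 1.6704; 0.65*|-0.53| = 0.3445; 1.0*|-0.73| = 0.73.
2 * sum of denominator = 2 * 7.6587 = 15.3174.
dQ = --6.5416 / 15.3174 = 0.4271 m^3/s.

0.4271


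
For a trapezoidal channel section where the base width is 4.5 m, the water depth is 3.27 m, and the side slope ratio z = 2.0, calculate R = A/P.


For a trapezoidal section with side slope z:
A = (b + z*y)*y = (4.5 + 2.0*3.27)*3.27 = 36.101 m^2.
P = b + 2*y*sqrt(1 + z^2) = 4.5 + 2*3.27*sqrt(1 + 2.0^2) = 19.124 m.
R = A/P = 36.101 / 19.124 = 1.8877 m.

1.8877


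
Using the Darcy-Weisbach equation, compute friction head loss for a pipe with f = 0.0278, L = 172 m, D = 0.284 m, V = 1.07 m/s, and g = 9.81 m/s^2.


Darcy-Weisbach equation: h_f = f * (L/D) * V^2/(2g).
f * L/D = 0.0278 * 172/0.284 = 16.8366.
V^2/(2g) = 1.07^2 / (2*9.81) = 1.1449 / 19.62 = 0.0584 m.
h_f = 16.8366 * 0.0584 = 0.982 m.

0.982


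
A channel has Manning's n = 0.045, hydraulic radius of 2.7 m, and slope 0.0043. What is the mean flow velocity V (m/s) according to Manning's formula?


Manning's equation gives V = (1/n) * R^(2/3) * S^(1/2).
First, compute R^(2/3) = 2.7^(2/3) = 1.939.
Next, S^(1/2) = 0.0043^(1/2) = 0.065574.
Then 1/n = 1/0.045 = 22.22.
V = 22.22 * 1.939 * 0.065574 = 2.8255 m/s.

2.8255


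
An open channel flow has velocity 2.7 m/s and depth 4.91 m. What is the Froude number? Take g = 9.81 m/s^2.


The Froude number is defined as Fr = V / sqrt(g*y).
g*y = 9.81 * 4.91 = 48.1671.
sqrt(g*y) = sqrt(48.1671) = 6.9403.
Fr = 2.7 / 6.9403 = 0.389.

0.389


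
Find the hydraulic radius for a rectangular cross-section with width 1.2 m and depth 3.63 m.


For a rectangular section:
Flow area A = b * y = 1.2 * 3.63 = 4.36 m^2.
Wetted perimeter P = b + 2y = 1.2 + 2*3.63 = 8.46 m.
Hydraulic radius R = A/P = 4.36 / 8.46 = 0.5149 m.

0.5149


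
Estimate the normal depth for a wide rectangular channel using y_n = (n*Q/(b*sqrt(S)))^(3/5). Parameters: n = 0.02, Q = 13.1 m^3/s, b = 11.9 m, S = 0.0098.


We use the wide-channel approximation y_n = (n*Q/(b*sqrt(S)))^(3/5).
sqrt(S) = sqrt(0.0098) = 0.098995.
Numerator: n*Q = 0.02 * 13.1 = 0.262.
Denominator: b*sqrt(S) = 11.9 * 0.098995 = 1.178041.
arg = 0.2224.
y_n = 0.2224^(3/5) = 0.4058 m.

0.4058


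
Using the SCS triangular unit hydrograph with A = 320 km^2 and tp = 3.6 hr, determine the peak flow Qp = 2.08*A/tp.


SCS formula: Qp = 2.08 * A / tp.
Qp = 2.08 * 320 / 3.6
   = 665.6 / 3.6
   = 184.89 m^3/s per cm.

184.89


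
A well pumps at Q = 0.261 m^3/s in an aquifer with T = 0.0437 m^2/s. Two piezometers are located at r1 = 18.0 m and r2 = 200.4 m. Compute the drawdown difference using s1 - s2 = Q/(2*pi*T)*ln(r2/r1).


Thiem equation: s1 - s2 = Q/(2*pi*T) * ln(r2/r1).
ln(r2/r1) = ln(200.4/18.0) = 2.4099.
Q/(2*pi*T) = 0.261 / (2*pi*0.0437) = 0.261 / 0.2746 = 0.9506.
s1 - s2 = 0.9506 * 2.4099 = 2.2908 m.

2.2908


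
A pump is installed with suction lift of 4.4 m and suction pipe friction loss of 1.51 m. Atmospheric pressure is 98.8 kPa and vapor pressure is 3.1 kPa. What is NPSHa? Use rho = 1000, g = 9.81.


NPSHa = p_atm/(rho*g) - z_s - hf_s - p_vap/(rho*g).
p_atm/(rho*g) = 98.8*1000 / (1000*9.81) = 10.071 m.
p_vap/(rho*g) = 3.1*1000 / (1000*9.81) = 0.316 m.
NPSHa = 10.071 - 4.4 - 1.51 - 0.316
      = 3.85 m.

3.85


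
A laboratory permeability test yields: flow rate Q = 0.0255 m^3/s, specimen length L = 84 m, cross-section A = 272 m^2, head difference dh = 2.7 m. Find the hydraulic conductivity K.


From K = Q*L / (A*dh):
Numerator: Q*L = 0.0255 * 84 = 2.142.
Denominator: A*dh = 272 * 2.7 = 734.4.
K = 2.142 / 734.4 = 0.002917 m/s.

0.002917


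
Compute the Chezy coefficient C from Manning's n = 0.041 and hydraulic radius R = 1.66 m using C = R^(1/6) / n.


The Chezy coefficient relates to Manning's n through C = R^(1/6) / n.
R^(1/6) = 1.66^(1/6) = 1.08814.
C = 1.08814 / 0.041 = 26.54 m^(1/2)/s.

26.54


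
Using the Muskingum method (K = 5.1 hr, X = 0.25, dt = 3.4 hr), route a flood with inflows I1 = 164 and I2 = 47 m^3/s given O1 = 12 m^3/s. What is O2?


Muskingum coefficients:
denom = 2*K*(1-X) + dt = 2*5.1*(1-0.25) + 3.4 = 11.05.
C0 = (dt - 2*K*X)/denom = (3.4 - 2*5.1*0.25)/11.05 = 0.0769.
C1 = (dt + 2*K*X)/denom = (3.4 + 2*5.1*0.25)/11.05 = 0.5385.
C2 = (2*K*(1-X) - dt)/denom = 0.3846.
O2 = C0*I2 + C1*I1 + C2*O1
   = 0.0769*47 + 0.5385*164 + 0.3846*12
   = 96.54 m^3/s.

96.54


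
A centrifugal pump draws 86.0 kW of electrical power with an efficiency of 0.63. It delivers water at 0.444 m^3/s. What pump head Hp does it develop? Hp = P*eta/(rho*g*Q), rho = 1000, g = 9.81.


Pump head formula: Hp = P * eta / (rho * g * Q).
Numerator: P * eta = 86.0 * 1000 * 0.63 = 54180.0 W.
Denominator: rho * g * Q = 1000 * 9.81 * 0.444 = 4355.64.
Hp = 54180.0 / 4355.64 = 12.44 m.

12.44


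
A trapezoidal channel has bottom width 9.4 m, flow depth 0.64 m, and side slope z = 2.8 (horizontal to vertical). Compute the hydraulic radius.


For a trapezoidal section with side slope z:
A = (b + z*y)*y = (9.4 + 2.8*0.64)*0.64 = 7.163 m^2.
P = b + 2*y*sqrt(1 + z^2) = 9.4 + 2*0.64*sqrt(1 + 2.8^2) = 13.206 m.
R = A/P = 7.163 / 13.206 = 0.5424 m.

0.5424


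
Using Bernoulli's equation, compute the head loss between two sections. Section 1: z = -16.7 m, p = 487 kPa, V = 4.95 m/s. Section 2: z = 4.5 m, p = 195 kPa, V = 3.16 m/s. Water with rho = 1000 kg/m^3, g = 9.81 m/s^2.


Total head at each section: H = z + p/(rho*g) + V^2/(2g).
H1 = -16.7 + 487*1000/(1000*9.81) + 4.95^2/(2*9.81)
   = -16.7 + 49.643 + 1.2489
   = 34.192 m.
H2 = 4.5 + 195*1000/(1000*9.81) + 3.16^2/(2*9.81)
   = 4.5 + 19.878 + 0.509
   = 24.887 m.
h_L = H1 - H2 = 34.192 - 24.887 = 9.305 m.

9.305


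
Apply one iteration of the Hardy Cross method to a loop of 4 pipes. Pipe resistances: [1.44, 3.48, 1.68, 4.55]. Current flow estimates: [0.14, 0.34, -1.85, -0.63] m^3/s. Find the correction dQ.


Numerator terms (r*Q*|Q|): 1.44*0.14*|0.14| = 0.0282; 3.48*0.34*|0.34| = 0.4023; 1.68*-1.85*|-1.85| = -5.7498; 4.55*-0.63*|-0.63| = -1.8059.
Sum of numerator = -7.1252.
Denominator terms (r*|Q|): 1.44*|0.14| = 0.2016; 3.48*|0.34| = 1.1832; 1.68*|-1.85| = 3.108; 4.55*|-0.63| = 2.8665.
2 * sum of denominator = 2 * 7.3593 = 14.7186.
dQ = --7.1252 / 14.7186 = 0.4841 m^3/s.

0.4841


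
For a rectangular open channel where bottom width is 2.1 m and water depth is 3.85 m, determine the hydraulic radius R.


For a rectangular section:
Flow area A = b * y = 2.1 * 3.85 = 8.09 m^2.
Wetted perimeter P = b + 2y = 2.1 + 2*3.85 = 9.8 m.
Hydraulic radius R = A/P = 8.09 / 9.8 = 0.825 m.

0.825


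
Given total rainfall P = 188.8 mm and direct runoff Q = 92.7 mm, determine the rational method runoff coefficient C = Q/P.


The runoff coefficient C = runoff depth / rainfall depth.
C = 92.7 / 188.8
  = 0.491.

0.491


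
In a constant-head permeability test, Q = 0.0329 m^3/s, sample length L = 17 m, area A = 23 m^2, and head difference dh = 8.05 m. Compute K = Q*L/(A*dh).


From K = Q*L / (A*dh):
Numerator: Q*L = 0.0329 * 17 = 0.5593.
Denominator: A*dh = 23 * 8.05 = 185.15.
K = 0.5593 / 185.15 = 0.003021 m/s.

0.003021


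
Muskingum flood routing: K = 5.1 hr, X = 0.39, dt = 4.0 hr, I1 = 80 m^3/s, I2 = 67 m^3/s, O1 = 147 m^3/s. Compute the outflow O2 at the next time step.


Muskingum coefficients:
denom = 2*K*(1-X) + dt = 2*5.1*(1-0.39) + 4.0 = 10.222.
C0 = (dt - 2*K*X)/denom = (4.0 - 2*5.1*0.39)/10.222 = 0.0022.
C1 = (dt + 2*K*X)/denom = (4.0 + 2*5.1*0.39)/10.222 = 0.7805.
C2 = (2*K*(1-X) - dt)/denom = 0.2174.
O2 = C0*I2 + C1*I1 + C2*O1
   = 0.0022*67 + 0.7805*80 + 0.2174*147
   = 94.54 m^3/s.

94.54


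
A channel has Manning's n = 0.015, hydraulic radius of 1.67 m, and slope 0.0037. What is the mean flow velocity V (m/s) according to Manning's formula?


Manning's equation gives V = (1/n) * R^(2/3) * S^(1/2).
First, compute R^(2/3) = 1.67^(2/3) = 1.4076.
Next, S^(1/2) = 0.0037^(1/2) = 0.060828.
Then 1/n = 1/0.015 = 66.67.
V = 66.67 * 1.4076 * 0.060828 = 5.708 m/s.

5.708


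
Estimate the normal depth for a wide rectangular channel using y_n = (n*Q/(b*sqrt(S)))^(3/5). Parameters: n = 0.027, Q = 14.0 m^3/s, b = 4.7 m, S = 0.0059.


We use the wide-channel approximation y_n = (n*Q/(b*sqrt(S)))^(3/5).
sqrt(S) = sqrt(0.0059) = 0.076811.
Numerator: n*Q = 0.027 * 14.0 = 0.378.
Denominator: b*sqrt(S) = 4.7 * 0.076811 = 0.361012.
arg = 1.0471.
y_n = 1.0471^(3/5) = 1.028 m.

1.028


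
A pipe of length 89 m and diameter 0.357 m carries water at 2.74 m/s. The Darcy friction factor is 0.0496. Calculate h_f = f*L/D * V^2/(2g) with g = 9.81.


Darcy-Weisbach equation: h_f = f * (L/D) * V^2/(2g).
f * L/D = 0.0496 * 89/0.357 = 12.3653.
V^2/(2g) = 2.74^2 / (2*9.81) = 7.5076 / 19.62 = 0.3827 m.
h_f = 12.3653 * 0.3827 = 4.732 m.

4.732


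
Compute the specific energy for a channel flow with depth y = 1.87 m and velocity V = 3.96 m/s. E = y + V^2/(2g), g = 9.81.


Specific energy E = y + V^2/(2g).
Velocity head = V^2/(2g) = 3.96^2 / (2*9.81) = 15.6816 / 19.62 = 0.7993 m.
E = 1.87 + 0.7993 = 2.6693 m.

2.6693


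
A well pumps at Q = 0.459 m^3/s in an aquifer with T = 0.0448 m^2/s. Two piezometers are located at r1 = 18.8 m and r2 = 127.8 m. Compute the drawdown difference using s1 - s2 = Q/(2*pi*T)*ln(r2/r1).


Thiem equation: s1 - s2 = Q/(2*pi*T) * ln(r2/r1).
ln(r2/r1) = ln(127.8/18.8) = 1.9166.
Q/(2*pi*T) = 0.459 / (2*pi*0.0448) = 0.459 / 0.2815 = 1.6306.
s1 - s2 = 1.6306 * 1.9166 = 3.1253 m.

3.1253


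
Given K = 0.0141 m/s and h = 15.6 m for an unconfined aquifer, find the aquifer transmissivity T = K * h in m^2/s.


Transmissivity is defined as T = K * h.
T = 0.0141 * 15.6
  = 0.22 m^2/s.

0.22


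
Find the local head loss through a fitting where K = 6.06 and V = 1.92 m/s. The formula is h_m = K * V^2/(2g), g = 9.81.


Minor loss formula: h_m = K * V^2/(2g).
V^2 = 1.92^2 = 3.6864.
V^2/(2g) = 3.6864 / 19.62 = 0.1879 m.
h_m = 6.06 * 0.1879 = 1.1386 m.

1.1386


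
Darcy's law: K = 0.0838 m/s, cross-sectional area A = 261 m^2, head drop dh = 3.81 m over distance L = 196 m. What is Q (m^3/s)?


Darcy's law: Q = K * A * i, where i = dh/L.
Hydraulic gradient i = 3.81 / 196 = 0.019439.
Q = 0.0838 * 261 * 0.019439
  = 0.4252 m^3/s.

0.4252


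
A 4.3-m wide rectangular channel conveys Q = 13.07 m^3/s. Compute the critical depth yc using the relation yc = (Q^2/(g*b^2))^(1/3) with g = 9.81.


Using yc = (Q^2 / (g * b^2))^(1/3):
Q^2 = 13.07^2 = 170.82.
g * b^2 = 9.81 * 4.3^2 = 9.81 * 18.49 = 181.39.
Q^2 / (g*b^2) = 170.82 / 181.39 = 0.9417.
yc = 0.9417^(1/3) = 0.9802 m.

0.9802


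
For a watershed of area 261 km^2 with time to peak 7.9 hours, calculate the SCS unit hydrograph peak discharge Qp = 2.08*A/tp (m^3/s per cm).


SCS formula: Qp = 2.08 * A / tp.
Qp = 2.08 * 261 / 7.9
   = 542.88 / 7.9
   = 68.72 m^3/s per cm.

68.72


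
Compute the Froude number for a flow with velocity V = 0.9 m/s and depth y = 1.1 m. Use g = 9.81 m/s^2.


The Froude number is defined as Fr = V / sqrt(g*y).
g*y = 9.81 * 1.1 = 10.791.
sqrt(g*y) = sqrt(10.791) = 3.285.
Fr = 0.9 / 3.285 = 0.274.

0.274


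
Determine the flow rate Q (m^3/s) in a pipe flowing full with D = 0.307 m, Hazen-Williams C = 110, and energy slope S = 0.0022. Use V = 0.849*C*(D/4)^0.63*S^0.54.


For a full circular pipe, R = D/4 = 0.307/4 = 0.0767 m.
V = 0.849 * 110 * 0.0767^0.63 * 0.0022^0.54
  = 0.849 * 110 * 0.198426 * 0.03672
  = 0.6805 m/s.
Pipe area A = pi*D^2/4 = pi*0.307^2/4 = 0.074 m^2.
Q = A * V = 0.074 * 0.6805 = 0.0504 m^3/s.

0.0504


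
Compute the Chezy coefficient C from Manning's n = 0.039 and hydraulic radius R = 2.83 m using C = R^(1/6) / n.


The Chezy coefficient relates to Manning's n through C = R^(1/6) / n.
R^(1/6) = 2.83^(1/6) = 1.189317.
C = 1.189317 / 0.039 = 30.5 m^(1/2)/s.

30.5


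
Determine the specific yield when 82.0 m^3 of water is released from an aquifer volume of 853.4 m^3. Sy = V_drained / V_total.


Specific yield Sy = Volume drained / Total volume.
Sy = 82.0 / 853.4
   = 0.0961.

0.0961


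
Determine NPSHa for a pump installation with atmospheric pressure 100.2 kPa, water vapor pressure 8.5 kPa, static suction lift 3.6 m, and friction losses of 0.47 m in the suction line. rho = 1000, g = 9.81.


NPSHa = p_atm/(rho*g) - z_s - hf_s - p_vap/(rho*g).
p_atm/(rho*g) = 100.2*1000 / (1000*9.81) = 10.214 m.
p_vap/(rho*g) = 8.5*1000 / (1000*9.81) = 0.866 m.
NPSHa = 10.214 - 3.6 - 0.47 - 0.866
      = 5.28 m.

5.28


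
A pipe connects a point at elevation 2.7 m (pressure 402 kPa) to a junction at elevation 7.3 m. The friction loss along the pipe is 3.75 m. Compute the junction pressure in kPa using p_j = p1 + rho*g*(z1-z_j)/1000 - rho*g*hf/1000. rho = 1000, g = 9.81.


Junction pressure: p_j = p1 + rho*g*(z1 - z_j)/1000 - rho*g*hf/1000.
Elevation term = 1000*9.81*(2.7 - 7.3)/1000 = -45.126 kPa.
Friction term = 1000*9.81*3.75/1000 = 36.788 kPa.
p_j = 402 + -45.126 - 36.788 = 320.09 kPa.

320.09


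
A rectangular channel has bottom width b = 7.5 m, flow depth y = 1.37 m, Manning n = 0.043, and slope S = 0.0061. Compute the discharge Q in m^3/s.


For a rectangular channel, the cross-sectional area A = b * y = 7.5 * 1.37 = 10.28 m^2.
The wetted perimeter P = b + 2y = 7.5 + 2*1.37 = 10.24 m.
Hydraulic radius R = A/P = 10.28/10.24 = 1.0034 m.
Velocity V = (1/n)*R^(2/3)*S^(1/2) = (1/0.043)*1.0034^(2/3)*0.0061^(1/2) = 1.8205 m/s.
Discharge Q = A * V = 10.28 * 1.8205 = 18.705 m^3/s.

18.705


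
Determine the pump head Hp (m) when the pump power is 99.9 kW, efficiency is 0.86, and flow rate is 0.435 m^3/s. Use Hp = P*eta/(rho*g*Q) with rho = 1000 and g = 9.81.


Pump head formula: Hp = P * eta / (rho * g * Q).
Numerator: P * eta = 99.9 * 1000 * 0.86 = 85914.0 W.
Denominator: rho * g * Q = 1000 * 9.81 * 0.435 = 4267.35.
Hp = 85914.0 / 4267.35 = 20.13 m.

20.13


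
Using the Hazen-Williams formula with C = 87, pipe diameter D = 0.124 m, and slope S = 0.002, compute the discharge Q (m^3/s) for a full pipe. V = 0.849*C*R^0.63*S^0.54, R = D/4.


For a full circular pipe, R = D/4 = 0.124/4 = 0.031 m.
V = 0.849 * 87 * 0.031^0.63 * 0.002^0.54
  = 0.849 * 87 * 0.112088 * 0.034878
  = 0.2888 m/s.
Pipe area A = pi*D^2/4 = pi*0.124^2/4 = 0.0121 m^2.
Q = A * V = 0.0121 * 0.2888 = 0.0035 m^3/s.

0.0035


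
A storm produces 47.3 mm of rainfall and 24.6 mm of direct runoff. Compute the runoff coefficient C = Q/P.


The runoff coefficient C = runoff depth / rainfall depth.
C = 24.6 / 47.3
  = 0.5201.

0.5201


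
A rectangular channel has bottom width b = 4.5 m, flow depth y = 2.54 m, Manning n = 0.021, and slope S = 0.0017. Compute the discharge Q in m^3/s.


For a rectangular channel, the cross-sectional area A = b * y = 4.5 * 2.54 = 11.43 m^2.
The wetted perimeter P = b + 2y = 4.5 + 2*2.54 = 9.58 m.
Hydraulic radius R = A/P = 11.43/9.58 = 1.1931 m.
Velocity V = (1/n)*R^(2/3)*S^(1/2) = (1/0.021)*1.1931^(2/3)*0.0017^(1/2) = 2.2086 m/s.
Discharge Q = A * V = 11.43 * 2.2086 = 25.245 m^3/s.

25.245


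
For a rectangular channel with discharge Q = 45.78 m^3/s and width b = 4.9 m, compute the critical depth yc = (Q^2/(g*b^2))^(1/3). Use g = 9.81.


Using yc = (Q^2 / (g * b^2))^(1/3):
Q^2 = 45.78^2 = 2095.81.
g * b^2 = 9.81 * 4.9^2 = 9.81 * 24.01 = 235.54.
Q^2 / (g*b^2) = 2095.81 / 235.54 = 8.8979.
yc = 8.8979^(1/3) = 2.0722 m.

2.0722


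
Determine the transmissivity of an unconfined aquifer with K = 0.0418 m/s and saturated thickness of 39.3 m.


Transmissivity is defined as T = K * h.
T = 0.0418 * 39.3
  = 1.6427 m^2/s.

1.6427


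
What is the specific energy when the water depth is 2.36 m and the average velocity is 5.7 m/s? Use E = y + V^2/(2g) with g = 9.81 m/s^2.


Specific energy E = y + V^2/(2g).
Velocity head = V^2/(2g) = 5.7^2 / (2*9.81) = 32.49 / 19.62 = 1.656 m.
E = 2.36 + 1.656 = 4.016 m.

4.016


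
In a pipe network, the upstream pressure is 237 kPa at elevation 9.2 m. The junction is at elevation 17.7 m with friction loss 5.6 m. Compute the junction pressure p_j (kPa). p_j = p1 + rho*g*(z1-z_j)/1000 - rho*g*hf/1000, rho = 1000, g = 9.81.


Junction pressure: p_j = p1 + rho*g*(z1 - z_j)/1000 - rho*g*hf/1000.
Elevation term = 1000*9.81*(9.2 - 17.7)/1000 = -83.385 kPa.
Friction term = 1000*9.81*5.6/1000 = 54.936 kPa.
p_j = 237 + -83.385 - 54.936 = 98.68 kPa.

98.68


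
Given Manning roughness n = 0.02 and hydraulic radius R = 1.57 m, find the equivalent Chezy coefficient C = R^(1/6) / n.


The Chezy coefficient relates to Manning's n through C = R^(1/6) / n.
R^(1/6) = 1.57^(1/6) = 1.078077.
C = 1.078077 / 0.02 = 53.9 m^(1/2)/s.

53.9


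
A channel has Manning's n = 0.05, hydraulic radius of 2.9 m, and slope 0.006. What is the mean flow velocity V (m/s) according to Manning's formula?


Manning's equation gives V = (1/n) * R^(2/3) * S^(1/2).
First, compute R^(2/3) = 2.9^(2/3) = 2.0336.
Next, S^(1/2) = 0.006^(1/2) = 0.07746.
Then 1/n = 1/0.05 = 20.0.
V = 20.0 * 2.0336 * 0.07746 = 3.1504 m/s.

3.1504


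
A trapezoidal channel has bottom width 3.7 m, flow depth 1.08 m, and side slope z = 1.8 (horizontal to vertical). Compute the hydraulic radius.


For a trapezoidal section with side slope z:
A = (b + z*y)*y = (3.7 + 1.8*1.08)*1.08 = 6.096 m^2.
P = b + 2*y*sqrt(1 + z^2) = 3.7 + 2*1.08*sqrt(1 + 1.8^2) = 8.148 m.
R = A/P = 6.096 / 8.148 = 0.7481 m.

0.7481


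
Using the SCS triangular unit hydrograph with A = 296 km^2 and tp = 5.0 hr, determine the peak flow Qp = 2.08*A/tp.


SCS formula: Qp = 2.08 * A / tp.
Qp = 2.08 * 296 / 5.0
   = 615.68 / 5.0
   = 123.14 m^3/s per cm.

123.14
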